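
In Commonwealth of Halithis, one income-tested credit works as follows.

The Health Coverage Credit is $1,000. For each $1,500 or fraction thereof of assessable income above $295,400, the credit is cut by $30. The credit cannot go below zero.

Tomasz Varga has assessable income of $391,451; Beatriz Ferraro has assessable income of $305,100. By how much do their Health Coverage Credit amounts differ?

$790

Tomasz ($391,451): Health Coverage Credit: income exceeds $295,400 by $96,051 → 65 increments × $30 = $1,950 ≥ base, so the credit is $0.
Beatriz ($305,100): Health Coverage Credit: income exceeds $295,400 by $9,700, which is 7 full-or-partial $1,500 increments; reduction = 7 × $30 = $210, leaving $790.
Difference: |$0 − $790| = $790.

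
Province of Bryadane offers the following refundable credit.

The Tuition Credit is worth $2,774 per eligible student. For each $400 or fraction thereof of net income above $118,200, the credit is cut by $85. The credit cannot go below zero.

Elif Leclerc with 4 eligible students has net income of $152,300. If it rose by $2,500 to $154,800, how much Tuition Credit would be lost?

At $152,300 — base = 4 × $2,774 = $11,096. income exceeds $118,200 by $34,100, which is 86 full-or-partial $400 increments; reduction = 86 × $85 = $7,310, leaving $3,786.
At $154,800 — base = 4 × $2,774 = $11,096. income exceeds $118,200 by $36,600, which is 92 full-or-partial $400 increments; reduction = 92 × $85 = $7,820, leaving $3,276.
Lost: $3,786 − $3,276 = $510.

$510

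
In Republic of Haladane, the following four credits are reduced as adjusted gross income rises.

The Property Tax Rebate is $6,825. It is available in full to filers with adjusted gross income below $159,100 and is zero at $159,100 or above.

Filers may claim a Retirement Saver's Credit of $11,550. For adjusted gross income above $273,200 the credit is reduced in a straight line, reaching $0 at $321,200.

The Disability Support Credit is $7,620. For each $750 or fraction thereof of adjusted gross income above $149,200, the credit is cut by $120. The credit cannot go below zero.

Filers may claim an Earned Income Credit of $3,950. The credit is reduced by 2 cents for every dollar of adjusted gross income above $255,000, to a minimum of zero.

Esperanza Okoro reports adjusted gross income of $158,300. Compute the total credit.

$28,385

Property Tax Rebate: $158,300 is below the $159,100 cutoff, so the full $6,825 applies.
Retirement Saver's Credit: $158,300 is at or below the $273,200 threshold, so the full $11,550 applies.
Disability Support Credit: income exceeds $149,200 by $9,100, which is 13 full-or-partial $750 increments; reduction = 13 × $120 = $1,560, leaving $6,060.
Earned Income Credit: $158,300 is at or below the $255,000 threshold, so the full $3,950 applies.
Total: $6,825 + $11,550 + $6,060 + $3,950 = $28,385.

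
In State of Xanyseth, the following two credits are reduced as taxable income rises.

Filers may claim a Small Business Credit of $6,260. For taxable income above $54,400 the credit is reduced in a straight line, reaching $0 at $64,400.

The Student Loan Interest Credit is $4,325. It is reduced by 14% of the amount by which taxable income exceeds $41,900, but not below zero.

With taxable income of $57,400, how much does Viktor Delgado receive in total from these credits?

Small Business Credit: $57,400 is $3,000 into a $10,000 phase-out range, leaving 7,000/10,000 of the credit: $6,260 × 7,000/10,000 = $4,382.
Student Loan Interest Credit: 14% of the $15,500 excess over $41,900 is $2,170; credit = $4,325 − $2,170 = $2,155.
Total: $4,382 + $2,155 = $6,537.

$6,537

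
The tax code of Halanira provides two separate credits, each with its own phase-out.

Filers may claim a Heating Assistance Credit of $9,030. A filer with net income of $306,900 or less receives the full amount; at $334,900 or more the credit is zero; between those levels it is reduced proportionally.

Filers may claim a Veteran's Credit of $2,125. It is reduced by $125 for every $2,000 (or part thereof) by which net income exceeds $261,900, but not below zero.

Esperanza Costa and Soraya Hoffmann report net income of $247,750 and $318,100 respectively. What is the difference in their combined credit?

Esperanza ($247,750): Heating Assistance Credit: $247,750 is at or below the $306,900 threshold, so the full $9,030 applies. Veteran's Credit: $247,750 is at or below the $261,900 threshold, so the full $2,125 applies. total $9,030 + $2,125 = $11,155
Soraya ($318,100): Heating Assistance Credit: $318,100 is $11,200 into a $28,000 phase-out range, leaving 16,800/28,000 of the credit: $9,030 × 16,800/28,000 = $5,418. Veteran's Credit: income exceeds $261,900 by $56,200 → 29 increments × $125 = $3,625 ≥ base, so the credit is $0. total $5,418 + $0 = $5,418
Difference: |$11,155 − $5,418| = $5,737.

$5,737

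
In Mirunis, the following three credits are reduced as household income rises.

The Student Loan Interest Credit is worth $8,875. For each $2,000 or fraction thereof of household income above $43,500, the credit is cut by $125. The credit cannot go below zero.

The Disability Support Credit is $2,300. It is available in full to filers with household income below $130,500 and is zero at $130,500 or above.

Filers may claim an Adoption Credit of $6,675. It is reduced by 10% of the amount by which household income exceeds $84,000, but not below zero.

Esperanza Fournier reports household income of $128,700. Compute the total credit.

$8,005

Student Loan Interest Credit: income exceeds $43,500 by $85,200, which is 43 full-or-partial $2,000 increments; reduction = 43 × $125 = $5,375, leaving $3,500.
Disability Support Credit: $128,700 is below the $130,500 cutoff, so the full $2,300 applies.
Adoption Credit: 10% of the $44,700 excess over $84,000 is $4,470; credit = $6,675 − $4,470 = $2,205.
Total: $3,500 + $2,300 + $2,205 = $8,005.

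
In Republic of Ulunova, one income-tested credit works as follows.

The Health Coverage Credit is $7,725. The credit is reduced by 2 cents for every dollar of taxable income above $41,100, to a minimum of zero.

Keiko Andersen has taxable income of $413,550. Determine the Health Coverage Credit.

Health Coverage Credit: 2% of the $372,450 excess over $41,100 is $7,449; credit = $7,725 − $7,449 = $276.

$276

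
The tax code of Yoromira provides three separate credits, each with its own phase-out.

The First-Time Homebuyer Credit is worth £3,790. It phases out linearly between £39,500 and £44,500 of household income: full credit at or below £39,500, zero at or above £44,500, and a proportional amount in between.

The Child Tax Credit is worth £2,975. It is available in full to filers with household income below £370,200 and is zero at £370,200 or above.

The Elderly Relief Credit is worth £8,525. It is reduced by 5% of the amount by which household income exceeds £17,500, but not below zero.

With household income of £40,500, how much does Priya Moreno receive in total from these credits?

First-Time Homebuyer Credit: £40,500 is £1,000 into a £5,000 phase-out range, leaving 4,000/5,000 of the credit: £3,790 × 4,000/5,000 = £3,032.
Child Tax Credit: £40,500 is below the £370,200 cutoff, so the full £2,975 applies.
Elderly Relief Credit: 5% of the £23,000 excess over £17,500 is £1,150; credit = £8,525 − £1,150 = £7,375.
Total: £3,032 + £2,975 + £7,375 = £13,382.

£13,382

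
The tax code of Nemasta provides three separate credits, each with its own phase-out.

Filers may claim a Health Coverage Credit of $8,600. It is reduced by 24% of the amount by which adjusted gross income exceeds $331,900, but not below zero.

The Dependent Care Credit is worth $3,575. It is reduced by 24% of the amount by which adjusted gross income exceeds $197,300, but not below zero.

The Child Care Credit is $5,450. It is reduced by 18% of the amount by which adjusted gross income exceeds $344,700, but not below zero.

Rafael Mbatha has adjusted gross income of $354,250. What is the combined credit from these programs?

$6,967

Health Coverage Credit: 24% of the $22,350 excess over $331,900 is $5,364; credit = $8,600 − $5,364 = $3,236.
Dependent Care Credit: 24% of the $156,950 excess over $197,300 is $37,668 ≥ base, so the credit is $0.
Child Care Credit: 18% of the $9,550 excess over $344,700 is $1,719; credit = $5,450 − $1,719 = $3,731.
Total: $3,236 + $0 + $3,731 = $6,967.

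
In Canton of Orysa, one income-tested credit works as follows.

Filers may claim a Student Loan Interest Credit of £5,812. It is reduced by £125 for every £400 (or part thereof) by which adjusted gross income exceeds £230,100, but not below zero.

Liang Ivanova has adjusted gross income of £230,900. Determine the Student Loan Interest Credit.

£5,562

Student Loan Interest Credit: income exceeds £230,100 by £800, which is 2 full-or-partial £400 increments; reduction = 2 × £125 = £250, leaving £5,562.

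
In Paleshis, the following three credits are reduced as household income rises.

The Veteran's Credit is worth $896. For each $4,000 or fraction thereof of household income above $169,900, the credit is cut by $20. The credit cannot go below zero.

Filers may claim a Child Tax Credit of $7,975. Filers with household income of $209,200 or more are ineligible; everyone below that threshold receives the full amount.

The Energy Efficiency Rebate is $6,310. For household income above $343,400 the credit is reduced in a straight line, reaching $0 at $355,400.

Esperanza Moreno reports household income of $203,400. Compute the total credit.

Veteran's Credit: income exceeds $169,900 by $33,500, which is 9 full-or-partial $4,000 increments; reduction = 9 × $20 = $180, leaving $716.
Child Tax Credit: $203,400 is below the $209,200 cutoff, so the full $7,975 applies.
Energy Efficiency Rebate: $203,400 is at or below the $343,400 threshold, so the full $6,310 applies.
Total: $716 + $7,975 + $6,310 = $15,001.

$15,001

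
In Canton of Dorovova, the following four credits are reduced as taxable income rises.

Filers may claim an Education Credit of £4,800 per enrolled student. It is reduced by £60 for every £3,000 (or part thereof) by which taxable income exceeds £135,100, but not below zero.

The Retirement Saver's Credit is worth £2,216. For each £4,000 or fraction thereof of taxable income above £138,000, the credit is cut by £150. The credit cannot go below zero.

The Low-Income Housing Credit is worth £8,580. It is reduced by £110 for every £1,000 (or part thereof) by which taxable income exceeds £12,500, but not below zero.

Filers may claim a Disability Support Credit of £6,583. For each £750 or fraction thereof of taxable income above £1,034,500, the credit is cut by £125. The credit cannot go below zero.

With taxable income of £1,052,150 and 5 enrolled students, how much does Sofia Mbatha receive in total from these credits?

Education Credit: base = 5 × £4,800 = £24,000. income exceeds £135,100 by £917,050, which is 306 full-or-partial £3,000 increments; reduction = 306 × £60 = £18,360, leaving £5,640.
Retirement Saver's Credit: income exceeds £138,000 by £914,150 → 229 increments × £150 = £34,350 ≥ base, so the credit is £0.
Low-Income Housing Credit: income exceeds £12,500 by £1,039,650 → 1040 increments × £110 = £114,400 ≥ base, so the credit is £0.
Disability Support Credit: income exceeds £1,034,500 by £17,650, which is 24 full-or-partial £750 increments; reduction = 24 × £125 = £3,000, leaving £3,583.
Total: £5,640 + £0 + £0 + £3,583 = £9,223.

£9,223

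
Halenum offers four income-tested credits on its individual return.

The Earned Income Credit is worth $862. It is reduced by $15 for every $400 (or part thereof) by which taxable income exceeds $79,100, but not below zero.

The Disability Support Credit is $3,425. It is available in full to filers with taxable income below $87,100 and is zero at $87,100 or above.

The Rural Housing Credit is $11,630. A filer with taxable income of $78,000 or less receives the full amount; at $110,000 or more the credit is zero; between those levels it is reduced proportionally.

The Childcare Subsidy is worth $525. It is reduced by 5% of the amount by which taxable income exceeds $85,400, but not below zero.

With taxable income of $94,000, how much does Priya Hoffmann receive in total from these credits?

$6,202

Earned Income Credit: income exceeds $79,100 by $14,900, which is 38 full-or-partial $400 increments; reduction = 38 × $15 = $570, leaving $292.
Disability Support Credit: $94,000 meets or exceeds the $87,100 cutoff, so the credit is $0.
Rural Housing Credit: $94,000 is $16,000 into a $32,000 phase-out range, leaving 16,000/32,000 of the credit: $11,630 × 16,000/32,000 = $5,815.
Childcare Subsidy: 5% of the $8,600 excess over $85,400 is $430; credit = $525 − $430 = $95.
Total: $292 + $0 + $5,815 + $95 = $6,202.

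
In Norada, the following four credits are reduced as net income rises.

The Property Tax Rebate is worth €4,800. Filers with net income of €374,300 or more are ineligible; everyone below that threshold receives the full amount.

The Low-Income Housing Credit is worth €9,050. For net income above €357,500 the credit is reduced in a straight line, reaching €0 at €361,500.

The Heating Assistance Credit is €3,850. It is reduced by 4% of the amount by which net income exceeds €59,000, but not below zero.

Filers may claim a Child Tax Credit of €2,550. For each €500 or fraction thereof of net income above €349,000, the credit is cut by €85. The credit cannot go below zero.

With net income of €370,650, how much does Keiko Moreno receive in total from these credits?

Property Tax Rebate: €370,650 is below the €374,300 cutoff, so the full €4,800 applies.
Low-Income Housing Credit: €370,650 is at or above €361,500, so the credit is €0.
Heating Assistance Credit: 4% of the €311,650 excess over €59,000 is €12,466 ≥ base, so the credit is €0.
Child Tax Credit: income exceeds €349,000 by €21,650 → 44 increments × €85 = €3,740 ≥ base, so the credit is €0.
Total: €4,800 + €0 + €0 + €0 = €4,800.

€4,800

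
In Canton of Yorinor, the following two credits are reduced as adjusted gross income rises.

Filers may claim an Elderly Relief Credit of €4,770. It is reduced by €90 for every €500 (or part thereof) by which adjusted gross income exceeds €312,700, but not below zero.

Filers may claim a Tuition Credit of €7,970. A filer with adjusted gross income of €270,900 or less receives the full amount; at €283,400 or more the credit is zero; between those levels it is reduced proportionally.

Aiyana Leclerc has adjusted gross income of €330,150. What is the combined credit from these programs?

Elderly Relief Credit: income exceeds €312,700 by €17,450, which is 35 full-or-partial €500 increments; reduction = 35 × €90 = €3,150, leaving €1,620.
Tuition Credit: €330,150 is at or above €283,400, so the credit is €0.
Total: €1,620 + €0 = €1,620.

€1,620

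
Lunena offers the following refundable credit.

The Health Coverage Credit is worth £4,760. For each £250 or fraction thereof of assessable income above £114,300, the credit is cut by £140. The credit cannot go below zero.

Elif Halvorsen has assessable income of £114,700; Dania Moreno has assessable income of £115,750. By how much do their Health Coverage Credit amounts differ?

£560

Elif (£114,700): Health Coverage Credit: income exceeds £114,300 by £400, which is 2 full-or-partial £250 increments; reduction = 2 × £140 = £280, leaving £4,480.
Dania (£115,750): Health Coverage Credit: income exceeds £114,300 by £1,450, which is 6 full-or-partial £250 increments; reduction = 6 × £140 = £840, leaving £3,920.
Difference: |£4,480 − £3,920| = £560.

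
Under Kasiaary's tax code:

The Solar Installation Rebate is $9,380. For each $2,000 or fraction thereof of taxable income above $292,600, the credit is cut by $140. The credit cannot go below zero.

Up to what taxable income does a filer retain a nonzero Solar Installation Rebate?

$424,600

After 66 increments the reduction is 66 × $140 = $9,240, leaving $140; one more increment wipes it out. Increment 66 ends at excess 66 × $2,000 = $132,000, so the highest qualifying income is $292,600 + $132,000 = $424,600.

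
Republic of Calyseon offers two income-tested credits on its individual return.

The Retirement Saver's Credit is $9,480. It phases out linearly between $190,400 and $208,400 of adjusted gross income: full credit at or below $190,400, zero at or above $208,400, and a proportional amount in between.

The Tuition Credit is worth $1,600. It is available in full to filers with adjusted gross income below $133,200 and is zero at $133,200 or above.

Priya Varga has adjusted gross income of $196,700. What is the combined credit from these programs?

Retirement Saver's Credit: $196,700 is $6,300 into a $18,000 phase-out range, leaving 11,700/18,000 of the credit: $9,480 × 11,700/18,000 = $6,162.
Tuition Credit: $196,700 meets or exceeds the $133,200 cutoff, so the credit is $0.
Total: $6,162 + $0 = $6,162.

$6,162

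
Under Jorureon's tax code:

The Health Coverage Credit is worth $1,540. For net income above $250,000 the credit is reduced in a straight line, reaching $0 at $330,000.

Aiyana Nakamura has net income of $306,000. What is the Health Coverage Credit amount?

Health Coverage Credit: $306,000 is $56,000 into a $80,000 phase-out range, leaving 24,000/80,000 of the credit: $1,540 × 24,000/80,000 = $462.

$462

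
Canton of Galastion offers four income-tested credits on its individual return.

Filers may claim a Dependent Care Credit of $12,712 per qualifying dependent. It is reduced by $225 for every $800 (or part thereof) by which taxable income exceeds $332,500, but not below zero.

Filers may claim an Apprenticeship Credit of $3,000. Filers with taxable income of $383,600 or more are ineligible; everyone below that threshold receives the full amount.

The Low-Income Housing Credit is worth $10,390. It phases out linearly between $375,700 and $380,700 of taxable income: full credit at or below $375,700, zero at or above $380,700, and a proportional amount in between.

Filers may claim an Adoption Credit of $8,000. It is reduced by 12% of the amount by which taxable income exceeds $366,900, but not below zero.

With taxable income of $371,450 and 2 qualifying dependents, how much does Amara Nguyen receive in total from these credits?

Dependent Care Credit: base = 2 × $12,712 = $25,424. income exceeds $332,500 by $38,950, which is 49 full-or-partial $800 increments; reduction = 49 × $225 = $11,025, leaving $14,399.
Apprenticeship Credit: $371,450 is below the $383,600 cutoff, so the full $3,000 applies.
Low-Income Housing Credit: $371,450 is at or below the $375,700 threshold, so the full $10,390 applies.
Adoption Credit: 12% of the $4,550 excess over $366,900 is $546; credit = $8,000 − $546 = $7,454.
Total: $14,399 + $3,000 + $10,390 + $7,454 = $35,243.

$35,243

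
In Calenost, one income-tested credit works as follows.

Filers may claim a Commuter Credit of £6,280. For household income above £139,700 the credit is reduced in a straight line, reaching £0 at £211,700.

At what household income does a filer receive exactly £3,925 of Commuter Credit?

£3,925 is 3,925/6,280 of the full £6,280, so 2,355/6,280 of the £72,000 range has been used: income = £139,700 + £72,000 × 2,355/6,280 = £166,700.

£166,700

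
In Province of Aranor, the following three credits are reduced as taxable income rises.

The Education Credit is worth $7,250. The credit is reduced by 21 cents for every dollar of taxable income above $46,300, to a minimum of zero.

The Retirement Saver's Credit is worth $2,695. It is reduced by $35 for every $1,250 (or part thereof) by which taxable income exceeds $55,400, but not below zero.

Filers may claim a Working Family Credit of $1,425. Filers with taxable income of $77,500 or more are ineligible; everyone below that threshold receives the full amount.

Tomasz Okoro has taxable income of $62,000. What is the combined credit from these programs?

$7,863

Education Credit: 21% of the $15,700 excess over $46,300 is $3,297; credit = $7,250 − $3,297 = $3,953.
Retirement Saver's Credit: income exceeds $55,400 by $6,600, which is 6 full-or-partial $1,250 increments; reduction = 6 × $35 = $210, leaving $2,485.
Working Family Credit: $62,000 is below the $77,500 cutoff, so the full $1,425 applies.
Total: $3,953 + $2,485 + $1,425 = $7,863.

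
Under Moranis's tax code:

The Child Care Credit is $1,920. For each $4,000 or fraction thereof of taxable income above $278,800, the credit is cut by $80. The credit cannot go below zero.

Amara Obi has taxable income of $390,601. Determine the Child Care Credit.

$0

Child Care Credit: income exceeds $278,800 by $111,801 → 28 increments × $80 = $2,240 ≥ base, so the credit is $0.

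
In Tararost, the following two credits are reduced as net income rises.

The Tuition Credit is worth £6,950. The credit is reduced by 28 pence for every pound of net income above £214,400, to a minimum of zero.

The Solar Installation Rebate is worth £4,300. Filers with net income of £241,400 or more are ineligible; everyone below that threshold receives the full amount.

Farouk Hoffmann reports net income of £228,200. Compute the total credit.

Tuition Credit: 28% of the £13,800 excess over £214,400 is £3,864; credit = £6,950 − £3,864 = £3,086.
Solar Installation Rebate: £228,200 is below the £241,400 cutoff, so the full £4,300 applies.
Total: £3,086 + £4,300 = £7,386.

£7,386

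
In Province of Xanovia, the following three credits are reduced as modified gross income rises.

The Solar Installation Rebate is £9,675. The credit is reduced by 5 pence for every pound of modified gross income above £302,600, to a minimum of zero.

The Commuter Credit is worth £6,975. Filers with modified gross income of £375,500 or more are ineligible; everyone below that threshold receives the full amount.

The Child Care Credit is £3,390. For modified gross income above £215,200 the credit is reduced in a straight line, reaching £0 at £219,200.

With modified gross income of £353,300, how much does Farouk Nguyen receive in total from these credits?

£14,115

Solar Installation Rebate: 5% of the £50,700 excess over £302,600 is £2,535; credit = £9,675 − £2,535 = £7,140.
Commuter Credit: £353,300 is below the £375,500 cutoff, so the full £6,975 applies.
Child Care Credit: £353,300 is at or above £219,200, so the credit is £0.
Total: £7,140 + £6,975 + £0 = £14,115.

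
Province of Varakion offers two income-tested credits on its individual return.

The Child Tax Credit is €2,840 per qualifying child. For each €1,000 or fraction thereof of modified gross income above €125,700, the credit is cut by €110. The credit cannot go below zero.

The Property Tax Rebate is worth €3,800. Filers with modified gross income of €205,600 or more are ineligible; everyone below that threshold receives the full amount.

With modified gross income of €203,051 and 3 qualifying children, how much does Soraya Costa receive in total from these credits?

€3,800

Child Tax Credit: base = 3 × €2,840 = €8,520. income exceeds €125,700 by €77,351 → 78 increments × €110 = €8,580 ≥ base, so the credit is €0.
Property Tax Rebate: €203,051 is below the €205,600 cutoff, so the full €3,800 applies.
Total: €0 + €3,800 = €3,800.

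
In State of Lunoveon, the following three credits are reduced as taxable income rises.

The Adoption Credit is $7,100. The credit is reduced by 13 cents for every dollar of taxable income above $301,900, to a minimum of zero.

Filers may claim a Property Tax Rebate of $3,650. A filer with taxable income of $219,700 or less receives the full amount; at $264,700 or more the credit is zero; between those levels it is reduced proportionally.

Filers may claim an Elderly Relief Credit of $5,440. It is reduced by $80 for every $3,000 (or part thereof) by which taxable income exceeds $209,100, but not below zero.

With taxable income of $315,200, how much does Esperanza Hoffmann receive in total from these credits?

$7,931

Adoption Credit: 13% of the $13,300 excess over $301,900 is $1,729; credit = $7,100 − $1,729 = $5,371.
Property Tax Rebate: $315,200 is at or above $264,700, so the credit is $0.
Elderly Relief Credit: income exceeds $209,100 by $106,100, which is 36 full-or-partial $3,000 increments; reduction = 36 × $80 = $2,880, leaving $2,560.
Total: $5,371 + $0 + $2,560 = $7,931.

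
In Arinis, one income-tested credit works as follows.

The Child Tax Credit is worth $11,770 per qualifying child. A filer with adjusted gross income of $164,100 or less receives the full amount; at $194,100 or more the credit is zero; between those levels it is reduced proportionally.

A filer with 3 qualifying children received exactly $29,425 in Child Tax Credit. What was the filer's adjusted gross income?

Full credit = 3 × $11,770 = $35,310.
$29,425 is 29,425/35,310 of the full $35,310, so 5,885/35,310 of the $30,000 range has been used: income = $164,100 + $30,000 × 5,885/35,310 = $169,100.

$169,100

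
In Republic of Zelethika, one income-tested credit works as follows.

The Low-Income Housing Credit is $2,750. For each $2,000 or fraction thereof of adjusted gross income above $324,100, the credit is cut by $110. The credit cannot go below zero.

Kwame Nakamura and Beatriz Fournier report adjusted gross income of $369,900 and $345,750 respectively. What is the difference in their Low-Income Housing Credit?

$1,320

Kwame ($369,900): Low-Income Housing Credit: income exceeds $324,100 by $45,800, which is 23 full-or-partial $2,000 increments; reduction = 23 × $110 = $2,530, leaving $220.
Beatriz ($345,750): Low-Income Housing Credit: income exceeds $324,100 by $21,650, which is 11 full-or-partial $2,000 increments; reduction = 11 × $110 = $1,210, leaving $1,540.
Difference: |$220 − $1,540| = $1,320.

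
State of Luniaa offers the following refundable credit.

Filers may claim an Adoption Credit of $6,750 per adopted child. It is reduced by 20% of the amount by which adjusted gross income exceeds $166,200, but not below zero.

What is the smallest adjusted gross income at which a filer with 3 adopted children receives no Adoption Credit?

$267,450

Full credit = 3 × $6,750 = $20,250.
The credit falls by 20% of each dollar above $166,200, so it reaches zero when the excess is $20,250 / 20% = $101,250: income = $166,200 + $101,250 = $267,450.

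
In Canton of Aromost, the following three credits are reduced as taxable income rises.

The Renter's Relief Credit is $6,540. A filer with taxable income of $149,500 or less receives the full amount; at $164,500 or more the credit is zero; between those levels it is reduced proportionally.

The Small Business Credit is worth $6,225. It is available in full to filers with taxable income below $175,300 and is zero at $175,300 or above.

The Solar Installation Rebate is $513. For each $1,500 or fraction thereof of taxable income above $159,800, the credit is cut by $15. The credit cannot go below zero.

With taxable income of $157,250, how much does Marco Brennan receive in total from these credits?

Renter's Relief Credit: $157,250 is $7,750 into a $15,000 phase-out range, leaving 7,250/15,000 of the credit: $6,540 × 7,250/15,000 = $3,161.
Small Business Credit: $157,250 is below the $175,300 cutoff, so the full $6,225 applies.
Solar Installation Rebate: $157,250 is at or below the $159,800 threshold, so the full $513 applies.
Total: $3,161 + $6,225 + $513 = $9,899.

$9,899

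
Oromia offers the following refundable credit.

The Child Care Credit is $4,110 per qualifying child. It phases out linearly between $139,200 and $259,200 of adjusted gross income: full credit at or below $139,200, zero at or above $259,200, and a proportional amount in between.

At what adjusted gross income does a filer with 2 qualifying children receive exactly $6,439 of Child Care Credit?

Full credit = 2 × $4,110 = $8,220.
$6,439 is 6,439/8,220 of the full $8,220, so 1,781/8,220 of the $120,000 range has been used: income = $139,200 + $120,000 × 1,781/8,220 = $165,200.

$165,200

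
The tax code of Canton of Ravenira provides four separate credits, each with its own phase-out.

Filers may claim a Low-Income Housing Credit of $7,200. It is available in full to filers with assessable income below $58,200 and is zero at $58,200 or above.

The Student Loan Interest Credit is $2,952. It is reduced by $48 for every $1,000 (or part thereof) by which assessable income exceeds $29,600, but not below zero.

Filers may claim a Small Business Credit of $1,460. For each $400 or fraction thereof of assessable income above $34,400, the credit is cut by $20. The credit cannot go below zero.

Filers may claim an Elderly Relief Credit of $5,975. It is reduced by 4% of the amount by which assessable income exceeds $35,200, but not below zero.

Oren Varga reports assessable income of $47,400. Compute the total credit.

$15,575

Low-Income Housing Credit: $47,400 is below the $58,200 cutoff, so the full $7,200 applies.
Student Loan Interest Credit: income exceeds $29,600 by $17,800, which is 18 full-or-partial $1,000 increments; reduction = 18 × $48 = $864, leaving $2,088.
Small Business Credit: income exceeds $34,400 by $13,000, which is 33 full-or-partial $400 increments; reduction = 33 × $20 = $660, leaving $800.
Elderly Relief Credit: 4% of the $12,200 excess over $35,200 is $488; credit = $5,975 − $488 = $5,487.
Total: $7,200 + $2,088 + $800 + $5,487 = $15,575.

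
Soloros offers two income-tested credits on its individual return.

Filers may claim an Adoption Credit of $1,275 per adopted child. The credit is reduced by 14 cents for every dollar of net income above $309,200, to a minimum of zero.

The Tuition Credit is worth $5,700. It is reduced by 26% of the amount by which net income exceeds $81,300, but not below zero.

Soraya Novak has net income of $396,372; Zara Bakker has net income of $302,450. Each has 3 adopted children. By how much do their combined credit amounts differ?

$3,825

Soraya ($396,372): Adoption Credit: base = 3 × $1,275 = $3,825. 14% of the $87,172 excess over $309,200 is $12,204.08 ≥ base, so the credit is $0. Tuition Credit: 26% of the $315,072 excess over $81,300 is $81,918.72 ≥ base, so the credit is $0. total $0 + $0 = $0
Zara ($302,450): Adoption Credit: base = 3 × $1,275 = $3,825. $302,450 is at or below the $309,200 threshold, so the full $3,825 applies. Tuition Credit: 26% of the $221,150 excess over $81,300 is $57,499 ≥ base, so the credit is $0. total $3,825 + $0 = $3,825
Difference: |$0 − $3,825| = $3,825.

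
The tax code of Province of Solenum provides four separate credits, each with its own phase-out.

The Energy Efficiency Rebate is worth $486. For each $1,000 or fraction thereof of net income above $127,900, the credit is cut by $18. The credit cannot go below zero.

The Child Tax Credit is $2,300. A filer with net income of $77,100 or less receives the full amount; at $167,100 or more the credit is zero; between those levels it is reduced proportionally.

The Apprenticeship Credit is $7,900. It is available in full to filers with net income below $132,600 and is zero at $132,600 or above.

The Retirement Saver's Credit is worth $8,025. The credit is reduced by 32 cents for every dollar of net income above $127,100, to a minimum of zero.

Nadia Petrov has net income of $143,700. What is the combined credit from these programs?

$3,509

Energy Efficiency Rebate: income exceeds $127,900 by $15,800, which is 16 full-or-partial $1,000 increments; reduction = 16 × $18 = $288, leaving $198.
Child Tax Credit: $143,700 is $66,600 into a $90,000 phase-out range, leaving 23,400/90,000 of the credit: $2,300 × 23,400/90,000 = $598.
Apprenticeship Credit: $143,700 meets or exceeds the $132,600 cutoff, so the credit is $0.
Retirement Saver's Credit: 32% of the $16,600 excess over $127,100 is $5,312; credit = $8,025 − $5,312 = $2,713.
Total: $198 + $598 + $0 + $2,713 = $3,509.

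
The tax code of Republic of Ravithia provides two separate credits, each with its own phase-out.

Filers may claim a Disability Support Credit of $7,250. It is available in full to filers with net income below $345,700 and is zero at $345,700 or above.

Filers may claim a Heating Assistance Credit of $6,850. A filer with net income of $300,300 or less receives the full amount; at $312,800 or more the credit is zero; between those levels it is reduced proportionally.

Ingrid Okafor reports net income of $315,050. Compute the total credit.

Disability Support Credit: $315,050 is below the $345,700 cutoff, so the full $7,250 applies.
Heating Assistance Credit: $315,050 is at or above $312,800, so the credit is $0.
Total: $7,250 + $0 = $7,250.

$7,250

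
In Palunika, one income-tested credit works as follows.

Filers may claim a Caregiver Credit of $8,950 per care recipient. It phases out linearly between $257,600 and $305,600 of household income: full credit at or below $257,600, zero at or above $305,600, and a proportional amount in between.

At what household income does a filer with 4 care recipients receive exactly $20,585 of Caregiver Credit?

$278,000

Full credit = 4 × $8,950 = $35,800.
$20,585 is 20,585/35,800 of the full $35,800, so 15,215/35,800 of the $48,000 range has been used: income = $257,600 + $48,000 × 15,215/35,800 = $278,000.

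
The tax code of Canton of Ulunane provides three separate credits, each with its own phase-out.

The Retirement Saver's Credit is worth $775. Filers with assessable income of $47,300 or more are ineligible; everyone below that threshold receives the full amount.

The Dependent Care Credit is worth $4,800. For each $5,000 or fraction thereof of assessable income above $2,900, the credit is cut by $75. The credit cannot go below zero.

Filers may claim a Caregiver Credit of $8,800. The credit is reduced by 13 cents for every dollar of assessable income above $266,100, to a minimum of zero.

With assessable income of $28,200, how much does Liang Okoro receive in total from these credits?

$13,925

Retirement Saver's Credit: $28,200 is below the $47,300 cutoff, so the full $775 applies.
Dependent Care Credit: income exceeds $2,900 by $25,300, which is 6 full-or-partial $5,000 increments; reduction = 6 × $75 = $450, leaving $4,350.
Caregiver Credit: $28,200 is at or below the $266,100 threshold, so the full $8,800 applies.
Total: $775 + $4,350 + $8,800 = $13,925.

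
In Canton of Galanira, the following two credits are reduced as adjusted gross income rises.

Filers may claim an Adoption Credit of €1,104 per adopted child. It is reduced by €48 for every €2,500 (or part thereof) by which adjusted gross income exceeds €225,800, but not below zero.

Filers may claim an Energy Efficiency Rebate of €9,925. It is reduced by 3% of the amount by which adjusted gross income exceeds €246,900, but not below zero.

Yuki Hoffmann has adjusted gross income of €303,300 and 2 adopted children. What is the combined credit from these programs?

Adoption Credit: base = 2 × €1,104 = €2,208. income exceeds €225,800 by €77,500, which is 31 full-or-partial €2,500 increments; reduction = 31 × €48 = €1,488, leaving €720.
Energy Efficiency Rebate: 3% of the €56,400 excess over €246,900 is €1,692; credit = €9,925 − €1,692 = €8,233.
Total: €720 + €8,233 = €8,953.

€8,953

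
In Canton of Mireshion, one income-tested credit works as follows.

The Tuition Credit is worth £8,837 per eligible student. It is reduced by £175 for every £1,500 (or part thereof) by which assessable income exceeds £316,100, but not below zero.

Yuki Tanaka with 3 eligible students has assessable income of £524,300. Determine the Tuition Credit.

Tuition Credit: base = 3 × £8,837 = £26,511. income exceeds £316,100 by £208,200, which is 139 full-or-partial £1,500 increments; reduction = 139 × £175 = £24,325, leaving £2,186.

£2,186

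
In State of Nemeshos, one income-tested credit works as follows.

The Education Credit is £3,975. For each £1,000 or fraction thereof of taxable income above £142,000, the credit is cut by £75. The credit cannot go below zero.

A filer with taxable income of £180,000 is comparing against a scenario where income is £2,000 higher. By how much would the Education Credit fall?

At £180,000 — income exceeds £142,000 by £38,000, which is 38 full-or-partial £1,000 increments; reduction = 38 × £75 = £2,850, leaving £1,125.
At £182,000 — income exceeds £142,000 by £40,000, which is 40 full-or-partial £1,000 increments; reduction = 40 × £75 = £3,000, leaving £975.
Lost: £1,125 − £975 = £150.

£150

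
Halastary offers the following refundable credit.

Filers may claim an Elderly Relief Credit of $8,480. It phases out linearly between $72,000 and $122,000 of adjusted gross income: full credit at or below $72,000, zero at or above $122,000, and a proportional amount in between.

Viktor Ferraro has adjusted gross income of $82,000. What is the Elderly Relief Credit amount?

Elderly Relief Credit: $82,000 is $10,000 into a $50,000 phase-out range, leaving 40,000/50,000 of the credit: $8,480 × 40,000/50,000 = $6,784.

$6,784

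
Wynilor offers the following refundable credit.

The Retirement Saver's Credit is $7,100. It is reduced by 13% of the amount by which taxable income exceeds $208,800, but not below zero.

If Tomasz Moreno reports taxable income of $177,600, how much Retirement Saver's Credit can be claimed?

Retirement Saver's Credit: $177,600 is at or below the $208,800 threshold, so the full $7,100 applies.

$7,100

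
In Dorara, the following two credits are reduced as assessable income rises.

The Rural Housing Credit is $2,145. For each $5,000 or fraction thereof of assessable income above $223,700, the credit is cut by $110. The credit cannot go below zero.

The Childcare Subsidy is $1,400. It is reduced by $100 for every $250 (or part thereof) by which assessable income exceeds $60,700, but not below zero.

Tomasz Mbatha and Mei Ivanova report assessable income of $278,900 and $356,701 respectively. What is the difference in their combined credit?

$825

Tomasz ($278,900): Rural Housing Credit: income exceeds $223,700 by $55,200, which is 12 full-or-partial $5,000 increments; reduction = 12 × $110 = $1,320, leaving $825. Childcare Subsidy: income exceeds $60,700 by $218,200 → 873 increments × $100 = $87,300 ≥ base, so the credit is $0. total $825 + $0 = $825
Mei ($356,701): Rural Housing Credit: income exceeds $223,700 by $133,001 → 27 increments × $110 = $2,970 ≥ base, so the credit is $0. Childcare Subsidy: income exceeds $60,700 by $296,001 → 1185 increments × $100 = $118,500 ≥ base, so the credit is $0. total $0 + $0 = $0
Difference: |$825 − $0| = $825.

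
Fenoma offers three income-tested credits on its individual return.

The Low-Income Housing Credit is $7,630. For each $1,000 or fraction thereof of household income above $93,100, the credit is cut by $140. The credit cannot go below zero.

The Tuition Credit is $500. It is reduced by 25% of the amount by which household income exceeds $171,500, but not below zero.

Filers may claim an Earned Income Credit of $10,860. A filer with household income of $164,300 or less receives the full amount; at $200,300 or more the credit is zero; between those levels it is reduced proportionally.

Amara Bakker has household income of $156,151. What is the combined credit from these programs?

Low-Income Housing Credit: income exceeds $93,100 by $63,051 → 64 increments × $140 = $8,960 ≥ base, so the credit is $0.
Tuition Credit: $156,151 is at or below the $171,500 threshold, so the full $500 applies.
Earned Income Credit: $156,151 is at or below the $164,300 threshold, so the full $10,860 applies.
Total: $0 + $500 + $10,860 = $11,360.

$11,360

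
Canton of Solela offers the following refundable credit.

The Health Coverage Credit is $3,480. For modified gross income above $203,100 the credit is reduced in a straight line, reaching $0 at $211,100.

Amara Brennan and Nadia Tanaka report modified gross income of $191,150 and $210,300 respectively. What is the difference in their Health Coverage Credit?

Amara ($191,150): Health Coverage Credit: $191,150 is at or below the $203,100 threshold, so the full $3,480 applies.
Nadia ($210,300): Health Coverage Credit: $210,300 is $7,200 into a $8,000 phase-out range, leaving 800/8,000 of the credit: $3,480 × 800/8,000 = $348.
Difference: |$3,480 − $348| = $3,132.

$3,132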